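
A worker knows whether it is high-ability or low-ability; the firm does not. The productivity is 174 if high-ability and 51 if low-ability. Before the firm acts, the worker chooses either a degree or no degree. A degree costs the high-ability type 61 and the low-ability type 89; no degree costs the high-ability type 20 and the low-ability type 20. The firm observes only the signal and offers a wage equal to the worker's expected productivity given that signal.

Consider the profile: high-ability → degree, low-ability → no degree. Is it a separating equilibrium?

Under separation the firm infers type exactly: degree → high-ability (pays 174), no degree → low-ability (pays 51).
High-ability: degree gives 174 − 61 = 113; no degree gives 51 − 20 = 31. No deviation. ✓
Low-ability: no degree gives 51 − 20 = 31; degree gives 174 − 89 = 85. Would deviate. ✗

No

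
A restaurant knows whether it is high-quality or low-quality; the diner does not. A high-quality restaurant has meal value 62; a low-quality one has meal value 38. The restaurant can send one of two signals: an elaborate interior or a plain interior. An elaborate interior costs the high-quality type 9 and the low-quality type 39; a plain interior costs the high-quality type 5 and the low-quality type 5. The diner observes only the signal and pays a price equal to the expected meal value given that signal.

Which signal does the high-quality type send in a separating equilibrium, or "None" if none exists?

elaborate interior

Try high-quality → elaborate interior, low-quality → plain interior:
  If types separate, elaborate interior earns payment 62 and plain interior earns 38.
  High-quality: elaborate interior gives 62 − 9 = 53; plain interior gives 38 − 5 = 33. No deviation. ✓
  Low-quality: plain interior gives 38 − 5 = 33; elaborate interior gives 62 − 39 = 23. No deviation. ✓
Both hold — the high-quality type sends elaborate interior.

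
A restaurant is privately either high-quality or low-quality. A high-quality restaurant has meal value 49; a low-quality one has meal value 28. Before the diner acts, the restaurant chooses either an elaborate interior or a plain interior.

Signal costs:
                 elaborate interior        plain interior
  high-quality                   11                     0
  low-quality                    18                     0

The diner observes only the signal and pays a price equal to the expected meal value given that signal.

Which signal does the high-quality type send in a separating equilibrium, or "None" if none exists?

None

Try high-quality → elaborate interior, low-quality → plain interior:
  If types separate, elaborate interior earns payment 49 and plain interior earns 28.
  High-quality: elaborate interior gives 49 − 11 = 38; plain interior gives 28 − 0 = 28. No deviation. ✓
  Low-quality: plain interior gives 28 − 0 = 28; elaborate interior gives 49 − 18 = 31. Would deviate. ✗
Try high-quality → plain interior, low-quality → elaborate interior:
  If types separate, plain interior earns payment 49 and elaborate interior earns 28.
  High-quality: plain interior gives 49 − 0 = 49; elaborate interior gives 28 − 11 = 17. No deviation. ✓
  Low-quality: elaborate interior gives 28 − 18 = 10; plain interior gives 49 − 0 = 49. Would deviate. ✗
Neither assignment is incentive-compatible.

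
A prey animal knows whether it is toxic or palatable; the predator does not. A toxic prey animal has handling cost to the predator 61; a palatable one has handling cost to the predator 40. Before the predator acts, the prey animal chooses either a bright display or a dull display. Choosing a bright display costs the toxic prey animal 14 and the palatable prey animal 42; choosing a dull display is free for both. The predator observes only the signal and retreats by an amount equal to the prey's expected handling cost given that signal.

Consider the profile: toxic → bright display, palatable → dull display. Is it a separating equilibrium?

If types separate, bright display earns payment 61 and dull display earns 40.
Toxic: bright display gives 61 − 14 = 47; dull display gives 40 − 0 = 40. No deviation. ✓
Palatable: dull display gives 40 − 0 = 40; bright display gives 61 − 42 = 19. No deviation. ✓
Neither type gains from mimicking the other.

Yes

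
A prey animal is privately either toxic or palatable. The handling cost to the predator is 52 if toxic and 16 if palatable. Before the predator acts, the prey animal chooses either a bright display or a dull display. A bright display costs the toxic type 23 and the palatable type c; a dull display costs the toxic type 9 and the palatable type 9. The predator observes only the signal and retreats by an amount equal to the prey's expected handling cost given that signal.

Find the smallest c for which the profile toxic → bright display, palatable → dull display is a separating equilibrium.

Under separation: bright display → toxic (pays 52); dull display → palatable (pays 16).
Toxic: 52 − 23 = 29 ≥ 16 − 9 = 7. Holds regardless of c. ✓
Palatable: 16 − 9 ≥ 52 − c, so c ≥ 52 − 7 = 45.

45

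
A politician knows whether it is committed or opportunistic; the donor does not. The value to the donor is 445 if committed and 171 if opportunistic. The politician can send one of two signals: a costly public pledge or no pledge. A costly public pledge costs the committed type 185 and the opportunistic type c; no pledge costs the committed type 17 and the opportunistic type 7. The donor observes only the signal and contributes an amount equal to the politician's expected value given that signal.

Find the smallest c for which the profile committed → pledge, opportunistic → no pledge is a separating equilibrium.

281

Under separation: pledge → committed (pays 445); no pledge → opportunistic (pays 171).
Committed: 445 − 185 = 260 ≥ 171 − 17 = 154. Holds regardless of c. ✓
Opportunistic: 171 − 7 ≥ 445 − c, so c ≥ 445 − 164 = 281.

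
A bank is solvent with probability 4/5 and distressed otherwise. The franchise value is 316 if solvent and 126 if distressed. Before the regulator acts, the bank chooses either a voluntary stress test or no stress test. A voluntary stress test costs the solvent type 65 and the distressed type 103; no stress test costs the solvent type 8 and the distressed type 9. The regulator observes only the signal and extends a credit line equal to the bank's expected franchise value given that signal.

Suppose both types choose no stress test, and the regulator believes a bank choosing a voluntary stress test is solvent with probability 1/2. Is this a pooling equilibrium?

Yes

On the equilibrium path (no stress test) the regulator holds the prior 4/5 and pays 4/5·316 + 1/5·126 = 278. Off-path (stress test) belief 1/2 gives 1/2·316 + 1/2·126 = 221.
Solvent: no stress test gives 278 − 8 = 270; stress test gives 221 − 65 = 156. Stays. ✓
Distressed: no stress test gives 278 − 9 = 269; stress test gives 221 − 103 = 118. Stays. ✓
Beliefs are Bayes-consistent on-path and both types best-respond.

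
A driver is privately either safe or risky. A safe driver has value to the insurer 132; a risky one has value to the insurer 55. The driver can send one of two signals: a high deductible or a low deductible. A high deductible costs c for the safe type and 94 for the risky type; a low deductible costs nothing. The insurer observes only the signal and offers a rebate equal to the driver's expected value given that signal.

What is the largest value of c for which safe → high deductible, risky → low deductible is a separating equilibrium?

77

Under separation: high deductible → safe (pays 132); low deductible → risky (pays 55).
Risky: 55 − 0 = 55 ≥ 132 − 94 = 38. Holds regardless of c. ✓
Safe: 132 − c ≥ 55 − 0, so c ≤ 132 − 55 = 77.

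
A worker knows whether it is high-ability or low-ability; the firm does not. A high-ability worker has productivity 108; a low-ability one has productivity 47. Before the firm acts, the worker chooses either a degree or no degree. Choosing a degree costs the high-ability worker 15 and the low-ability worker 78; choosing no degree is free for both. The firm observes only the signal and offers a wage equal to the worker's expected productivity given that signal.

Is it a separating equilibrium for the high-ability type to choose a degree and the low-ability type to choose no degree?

If types separate, degree earns payment 108 and no degree earns 47.
High-ability: degree gives 108 − 15 = 93; no degree gives 47 − 0 = 47. No deviation. ✓
Low-ability: no degree gives 47 − 0 = 47; degree gives 108 − 78 = 30. No deviation. ✓
Neither type gains from mimicking the other.

Yes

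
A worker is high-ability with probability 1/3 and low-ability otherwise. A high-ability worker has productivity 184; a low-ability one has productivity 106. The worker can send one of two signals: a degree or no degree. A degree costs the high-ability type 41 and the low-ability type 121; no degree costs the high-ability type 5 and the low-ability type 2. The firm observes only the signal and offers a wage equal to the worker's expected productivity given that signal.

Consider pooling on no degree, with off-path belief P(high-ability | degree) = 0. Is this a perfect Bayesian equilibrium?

On the equilibrium path (no degree) the firm holds the prior 1/3 and pays 1/3·184 + 2/3·106 = 132. Off-path (degree) belief 0 gives 0·184 + 1·106 = 106.
High-ability: no degree gives 132 − 5 = 127; degree gives 106 − 41 = 65. Stays. ✓
Low-ability: no degree gives 132 − 2 = 130; degree gives 106 − 121 = -15. Stays. ✓
Beliefs are Bayes-consistent on-path and both types best-respond.

Yes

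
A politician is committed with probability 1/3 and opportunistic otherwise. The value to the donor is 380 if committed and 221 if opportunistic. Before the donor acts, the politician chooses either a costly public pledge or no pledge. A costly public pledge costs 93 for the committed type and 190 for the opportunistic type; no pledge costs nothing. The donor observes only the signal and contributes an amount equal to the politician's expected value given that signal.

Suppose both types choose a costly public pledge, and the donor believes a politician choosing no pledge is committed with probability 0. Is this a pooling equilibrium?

At the pooled signal (pledge) the donor holds the prior 1/3 and pays 1/3·380 + 2/3·221 = 274. Off-path (no pledge) belief 0 gives 0·380 + 1·221 = 221.
Committed: pledge gives 274 − 93 = 181; no pledge gives 221 − 0 = 221. Deviates. ✗
Opportunistic: pledge gives 274 − 190 = 84; no pledge gives 221 − 0 = 221. Deviates. ✗

No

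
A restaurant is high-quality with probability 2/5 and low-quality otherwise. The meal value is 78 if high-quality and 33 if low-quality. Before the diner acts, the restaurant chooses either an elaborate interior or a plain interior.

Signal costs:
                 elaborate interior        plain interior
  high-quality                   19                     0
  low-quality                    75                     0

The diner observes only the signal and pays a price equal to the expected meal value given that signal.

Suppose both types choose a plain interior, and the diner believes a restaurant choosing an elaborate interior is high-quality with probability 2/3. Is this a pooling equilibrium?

At the pooled signal (plain interior) the diner holds the prior 2/5 and pays 2/5·78 + 3/5·33 = 51. Off-path (elaborate interior) belief 2/3 gives 2/3·78 + 1/3·33 = 63.
High-quality: plain interior gives 51 − 0 = 51; elaborate interior gives 63 − 19 = 44. Stays. ✓
Low-quality: plain interior gives 51 − 0 = 51; elaborate interior gives 63 − 75 = -12. Stays. ✓

Yes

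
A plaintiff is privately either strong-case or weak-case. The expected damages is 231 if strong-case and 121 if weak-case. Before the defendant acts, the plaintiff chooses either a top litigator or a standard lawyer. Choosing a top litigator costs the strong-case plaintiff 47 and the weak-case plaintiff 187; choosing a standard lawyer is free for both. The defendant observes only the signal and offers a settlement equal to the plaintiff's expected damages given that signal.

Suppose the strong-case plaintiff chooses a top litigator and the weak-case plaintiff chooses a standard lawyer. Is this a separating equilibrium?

Yes

Under separation the defendant infers type exactly: top litigator → strong-case (pays 231), standard lawyer → weak-case (pays 121).
Strong-case: top litigator gives 231 − 47 = 184; standard lawyer gives 121 − 0 = 121. No deviation. ✓
Weak-case: standard lawyer gives 121 − 0 = 121; top litigator gives 231 − 187 = 44. No deviation. ✓
Neither type gains from mimicking the other.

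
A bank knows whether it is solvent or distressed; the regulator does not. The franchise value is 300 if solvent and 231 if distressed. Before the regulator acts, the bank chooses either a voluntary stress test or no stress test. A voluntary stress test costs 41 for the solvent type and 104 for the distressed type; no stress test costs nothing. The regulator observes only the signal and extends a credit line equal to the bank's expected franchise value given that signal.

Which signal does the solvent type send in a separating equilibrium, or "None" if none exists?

stress test

Try solvent → stress test, distressed → no stress test:
  Under separation the regulator infers type exactly: stress test → solvent (pays 300), no stress test → distressed (pays 231).
  Solvent: stress test gives 300 − 41 = 259; no stress test gives 231 − 0 = 231. No deviation. ✓
  Distressed: no stress test gives 231 − 0 = 231; stress test gives 300 − 104 = 196. No deviation. ✓
Both hold — the solvent type sends stress test.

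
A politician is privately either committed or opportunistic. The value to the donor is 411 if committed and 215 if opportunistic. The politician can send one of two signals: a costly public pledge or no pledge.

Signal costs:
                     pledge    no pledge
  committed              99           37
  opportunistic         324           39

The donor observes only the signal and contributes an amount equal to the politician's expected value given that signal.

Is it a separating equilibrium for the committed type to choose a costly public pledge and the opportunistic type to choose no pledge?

If types separate, pledge earns payment 411 and no pledge earns 215.
Committed: pledge gives 411 − 99 = 312; no pledge gives 215 − 37 = 178. No deviation. ✓
Opportunistic: no pledge gives 215 − 39 = 176; pledge gives 411 − 324 = 87. No deviation. ✓
Both incentive constraints hold.

Yes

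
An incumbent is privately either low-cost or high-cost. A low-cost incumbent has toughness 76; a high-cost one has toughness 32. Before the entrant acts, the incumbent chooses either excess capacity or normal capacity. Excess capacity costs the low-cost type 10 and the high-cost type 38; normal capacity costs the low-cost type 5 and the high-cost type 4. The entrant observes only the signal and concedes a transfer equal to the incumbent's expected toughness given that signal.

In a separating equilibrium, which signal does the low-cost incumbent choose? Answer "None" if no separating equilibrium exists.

Try low-cost → excess capacity, high-cost → normal capacity:
  Under separation the entrant infers type exactly: excess capacity → low-cost (pays 76), normal capacity → high-cost (pays 32).
  Low-cost: excess capacity gives 76 − 10 = 66; normal capacity gives 32 − 5 = 27. No deviation. ✓
  High-cost: normal capacity gives 32 − 4 = 28; excess capacity gives 76 − 38 = 38. Would deviate. ✗
Try low-cost → normal capacity, high-cost → excess capacity:
  Under separation the entrant infers type exactly: normal capacity → low-cost (pays 76), excess capacity → high-cost (pays 32).
  Low-cost: normal capacity gives 76 − 5 = 71; excess capacity gives 32 − 10 = 22. No deviation. ✓
  High-cost: excess capacity gives 32 − 38 = -6; normal capacity gives 76 − 4 = 72. Would deviate. ✗
Neither assignment is incentive-compatible.

None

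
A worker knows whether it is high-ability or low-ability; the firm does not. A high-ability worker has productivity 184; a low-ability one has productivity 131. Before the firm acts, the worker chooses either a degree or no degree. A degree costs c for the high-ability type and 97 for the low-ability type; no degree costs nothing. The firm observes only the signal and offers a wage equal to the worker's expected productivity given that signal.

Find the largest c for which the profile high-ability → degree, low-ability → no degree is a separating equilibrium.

Under separation: degree → high-ability (pays 184); no degree → low-ability (pays 131).
Low-ability: 131 − 0 = 131 ≥ 184 − 97 = 87. Holds regardless of c. ✓
High-ability: 184 − c ≥ 131 − 0, so c ≤ 184 − 131 = 53.

53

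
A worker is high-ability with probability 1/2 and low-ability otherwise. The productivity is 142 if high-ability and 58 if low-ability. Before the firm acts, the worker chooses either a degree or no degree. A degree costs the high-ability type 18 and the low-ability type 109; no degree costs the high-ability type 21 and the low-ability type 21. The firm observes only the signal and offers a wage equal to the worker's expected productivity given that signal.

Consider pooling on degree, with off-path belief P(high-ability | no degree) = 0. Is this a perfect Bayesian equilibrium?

No

At the pooled signal (degree) the firm holds the prior 1/2 and pays 1/2·142 + 1/2·58 = 100. Off-path (no degree) belief 0 gives 0·142 + 1·58 = 58.
High-ability: degree gives 100 − 18 = 82; no degree gives 58 − 21 = 37. Stays. ✓
Low-ability: degree gives 100 − 109 = -9; no degree gives 58 − 21 = 37. Deviates. ✗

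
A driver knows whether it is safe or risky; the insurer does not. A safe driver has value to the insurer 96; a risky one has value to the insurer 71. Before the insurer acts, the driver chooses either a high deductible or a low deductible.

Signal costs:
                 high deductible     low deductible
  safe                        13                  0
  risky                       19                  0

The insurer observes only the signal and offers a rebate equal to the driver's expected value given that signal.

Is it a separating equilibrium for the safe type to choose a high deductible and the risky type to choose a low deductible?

Under separation the insurer infers type exactly: high deductible → safe (pays 96), low deductible → risky (pays 71).
Safe: high deductible gives 96 − 13 = 83; low deductible gives 71 − 0 = 71. No deviation. ✓
Risky: low deductible gives 71 − 0 = 71; high deductible gives 96 − 19 = 77. Would deviate. ✗

No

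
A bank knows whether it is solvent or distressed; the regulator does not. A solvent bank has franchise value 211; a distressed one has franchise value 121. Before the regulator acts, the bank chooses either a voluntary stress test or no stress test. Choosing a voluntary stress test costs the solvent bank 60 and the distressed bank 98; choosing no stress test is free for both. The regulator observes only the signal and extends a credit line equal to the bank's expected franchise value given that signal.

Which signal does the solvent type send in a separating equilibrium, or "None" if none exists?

stress test

Try solvent → stress test, distressed → no stress test:
  Under separation the regulator infers type exactly: stress test → solvent (pays 211), no stress test → distressed (pays 121).
  Solvent: stress test gives 211 − 60 = 151; no stress test gives 121 − 0 = 121. No deviation. ✓
  Distressed: no stress test gives 121 − 0 = 121; stress test gives 211 − 98 = 113. No deviation. ✓
Both hold — the solvent type sends stress test.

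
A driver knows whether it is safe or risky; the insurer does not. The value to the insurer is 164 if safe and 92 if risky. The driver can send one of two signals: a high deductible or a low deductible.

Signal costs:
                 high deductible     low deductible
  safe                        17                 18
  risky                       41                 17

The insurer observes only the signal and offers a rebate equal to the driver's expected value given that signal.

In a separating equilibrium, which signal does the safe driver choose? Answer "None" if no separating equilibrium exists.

None

Try safe → high deductible, risky → low deductible:
  If types separate, high deductible earns payment 164 and low deductible earns 92.
  Safe: high deductible gives 164 − 17 = 147; low deductible gives 92 − 18 = 74. No deviation. ✓
  Risky: low deductible gives 92 − 17 = 75; high deductible gives 164 − 41 = 123. Would deviate. ✗
Try safe → low deductible, risky → high deductible:
  If types separate, low deductible earns payment 164 and high deductible earns 92.
  Safe: low deductible gives 164 − 18 = 146; high deductible gives 92 − 17 = 75. No deviation. ✓
  Risky: high deductible gives 92 − 41 = 51; low deductible gives 164 − 17 = 147. Would deviate. ✗
Neither assignment is incentive-compatible.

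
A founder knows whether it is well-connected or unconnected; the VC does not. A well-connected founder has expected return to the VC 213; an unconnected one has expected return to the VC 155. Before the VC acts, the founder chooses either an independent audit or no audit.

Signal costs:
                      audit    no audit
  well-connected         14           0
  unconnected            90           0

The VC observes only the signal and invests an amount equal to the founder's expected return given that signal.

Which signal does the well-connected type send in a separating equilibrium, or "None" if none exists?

audit

Try well-connected → audit, unconnected → no audit:
  Under separation the VC infers type exactly: audit → well-connected (pays 213), no audit → unconnected (pays 155).
  Well-connected: audit gives 213 − 14 = 199; no audit gives 155 − 0 = 155. No deviation. ✓
  Unconnected: no audit gives 155 − 0 = 155; audit gives 213 − 90 = 123. No deviation. ✓
Both hold — the well-connected type sends audit.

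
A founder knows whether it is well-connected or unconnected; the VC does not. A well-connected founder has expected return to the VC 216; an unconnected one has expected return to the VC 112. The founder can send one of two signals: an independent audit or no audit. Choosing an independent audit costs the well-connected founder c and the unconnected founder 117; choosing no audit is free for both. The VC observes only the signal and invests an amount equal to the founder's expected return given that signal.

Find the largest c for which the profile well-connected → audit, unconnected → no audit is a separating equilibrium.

104

Under separation: audit → well-connected (pays 216); no audit → unconnected (pays 112).
Unconnected: 112 − 0 = 112 ≥ 216 − 117 = 99. Holds regardless of c. ✓
Well-connected: 216 − c ≥ 112 − 0, so c ≤ 216 − 112 = 104.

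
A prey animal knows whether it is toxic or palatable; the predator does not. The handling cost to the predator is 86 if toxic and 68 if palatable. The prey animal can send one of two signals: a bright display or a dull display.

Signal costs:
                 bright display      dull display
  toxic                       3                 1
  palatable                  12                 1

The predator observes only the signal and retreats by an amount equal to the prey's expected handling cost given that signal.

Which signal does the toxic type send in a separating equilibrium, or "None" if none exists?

Try toxic → bright display, palatable → dull display:
  Under separation the predator infers type exactly: bright display → toxic (pays 86), dull display → palatable (pays 68).
  Toxic: bright display gives 86 − 3 = 83; dull display gives 68 − 1 = 67. No deviation. ✓
  Palatable: dull display gives 68 − 1 = 67; bright display gives 86 − 12 = 74. Would deviate. ✗
Try toxic → dull display, palatable → bright display:
  Under separation the predator infers type exactly: dull display → toxic (pays 86), bright display → palatable (pays 68).
  Toxic: dull display gives 86 − 1 = 85; bright display gives 68 − 3 = 65. No deviation. ✓
  Palatable: bright display gives 68 − 12 = 56; dull display gives 86 − 1 = 85. Would deviate. ✗
Neither assignment is incentive-compatible.

None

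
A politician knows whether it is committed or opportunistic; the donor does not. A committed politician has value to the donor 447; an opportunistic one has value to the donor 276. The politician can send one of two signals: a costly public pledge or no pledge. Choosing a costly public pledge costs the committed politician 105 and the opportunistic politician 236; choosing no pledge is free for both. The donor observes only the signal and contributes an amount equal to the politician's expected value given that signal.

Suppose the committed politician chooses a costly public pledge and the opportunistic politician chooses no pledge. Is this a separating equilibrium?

Yes

Under separation the donor infers type exactly: pledge → committed (pays 447), no pledge → opportunistic (pays 276).
Committed: pledge gives 447 − 105 = 342; no pledge gives 276 − 0 = 276. No deviation. ✓
Opportunistic: no pledge gives 276 − 0 = 276; pledge gives 447 − 236 = 211. No deviation. ✓
Both incentive constraints hold.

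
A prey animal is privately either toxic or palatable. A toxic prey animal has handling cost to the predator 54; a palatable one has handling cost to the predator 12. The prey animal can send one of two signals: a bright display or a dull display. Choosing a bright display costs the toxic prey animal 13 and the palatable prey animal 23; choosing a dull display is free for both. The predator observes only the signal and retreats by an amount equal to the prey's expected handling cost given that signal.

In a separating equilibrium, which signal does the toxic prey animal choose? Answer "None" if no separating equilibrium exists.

None

Try toxic → bright display, palatable → dull display:
  Under separation the predator infers type exactly: bright display → toxic (pays 54), dull display → palatable (pays 12).
  Toxic: bright display gives 54 − 13 = 41; dull display gives 12 − 0 = 12. No deviation. ✓
  Palatable: dull display gives 12 − 0 = 12; bright display gives 54 − 23 = 31. Would deviate. ✗
Try toxic → dull display, palatable → bright display:
  Under separation the predator infers type exactly: dull display → toxic (pays 54), bright display → palatable (pays 12).
  Toxic: dull display gives 54 − 0 = 54; bright display gives 12 − 13 = -1. No deviation. ✓
  Palatable: bright display gives 12 − 23 = -11; dull display gives 54 − 0 = 54. Would deviate. ✗
Neither assignment is incentive-compatible.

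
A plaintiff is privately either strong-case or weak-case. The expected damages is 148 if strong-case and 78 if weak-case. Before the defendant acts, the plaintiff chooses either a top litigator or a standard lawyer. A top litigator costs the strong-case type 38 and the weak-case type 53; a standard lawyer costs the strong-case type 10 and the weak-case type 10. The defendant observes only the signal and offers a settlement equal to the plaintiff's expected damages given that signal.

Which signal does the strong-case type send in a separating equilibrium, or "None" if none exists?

None

Try strong-case → top litigator, weak-case → standard lawyer:
  If types separate, top litigator earns payment 148 and standard lawyer earns 78.
  Strong-case: top litigator gives 148 − 38 = 110; standard lawyer gives 78 − 10 = 68. No deviation. ✓
  Weak-case: standard lawyer gives 78 − 10 = 68; top litigator gives 148 − 53 = 95. Would deviate. ✗
Try strong-case → standard lawyer, weak-case → top litigator:
  If types separate, standard lawyer earns payment 148 and top litigator earns 78.
  Strong-case: standard lawyer gives 148 − 10 = 138; top litigator gives 78 − 38 = 40. No deviation. ✓
  Weak-case: top litigator gives 78 − 53 = 25; standard lawyer gives 148 − 10 = 138. Would deviate. ✗
Neither assignment is incentive-compatible.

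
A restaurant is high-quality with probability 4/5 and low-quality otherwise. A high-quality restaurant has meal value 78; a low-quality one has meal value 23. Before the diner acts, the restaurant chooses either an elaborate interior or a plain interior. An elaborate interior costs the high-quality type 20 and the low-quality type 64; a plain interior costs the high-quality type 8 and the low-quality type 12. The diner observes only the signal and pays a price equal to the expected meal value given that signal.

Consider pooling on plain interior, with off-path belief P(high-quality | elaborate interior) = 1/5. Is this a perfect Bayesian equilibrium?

Yes

At the pooled signal (plain interior) the diner holds the prior 4/5 and pays 4/5·78 + 1/5·23 = 67. Off-path (elaborate interior) belief 1/5 gives 1/5·78 + 4/5·23 = 34.
High-quality: plain interior gives 67 − 8 = 59; elaborate interior gives 34 − 20 = 14. Stays. ✓
Low-quality: plain interior gives 67 − 12 = 55; elaborate interior gives 34 − 64 = -30. Stays. ✓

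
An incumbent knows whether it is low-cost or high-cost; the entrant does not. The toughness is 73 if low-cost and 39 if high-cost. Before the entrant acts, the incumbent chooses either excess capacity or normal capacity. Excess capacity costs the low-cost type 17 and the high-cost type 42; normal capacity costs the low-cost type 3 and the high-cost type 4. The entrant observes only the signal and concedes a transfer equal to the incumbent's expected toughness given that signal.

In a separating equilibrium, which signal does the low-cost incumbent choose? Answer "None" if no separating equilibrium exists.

excess capacity

Try low-cost → excess capacity, high-cost → normal capacity:
  Under separation the entrant infers type exactly: excess capacity → low-cost (pays 73), normal capacity → high-cost (pays 39).
  Low-cost: excess capacity gives 73 − 17 = 56; normal capacity gives 39 − 3 = 36. No deviation. ✓
  High-cost: normal capacity gives 39 − 4 = 35; excess capacity gives 73 − 42 = 31. No deviation. ✓
Both hold — the low-cost type sends excess capacity.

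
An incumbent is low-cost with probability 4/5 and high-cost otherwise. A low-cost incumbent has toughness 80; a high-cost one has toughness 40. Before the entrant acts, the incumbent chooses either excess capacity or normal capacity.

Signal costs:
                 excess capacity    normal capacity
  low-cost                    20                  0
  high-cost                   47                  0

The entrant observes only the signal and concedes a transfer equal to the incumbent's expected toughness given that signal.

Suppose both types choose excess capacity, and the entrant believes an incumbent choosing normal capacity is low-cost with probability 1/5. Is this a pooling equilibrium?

No

At the pooled signal (excess capacity) the entrant holds the prior 4/5 and pays 4/5·80 + 1/5·40 = 72. Off-path (normal capacity) belief 1/5 gives 1/5·80 + 4/5·40 = 48.
Low-cost: excess capacity gives 72 − 20 = 52; normal capacity gives 48 − 0 = 48. Stays. ✓
High-cost: excess capacity gives 72 − 47 = 25; normal capacity gives 48 − 0 = 48. Deviates. ✗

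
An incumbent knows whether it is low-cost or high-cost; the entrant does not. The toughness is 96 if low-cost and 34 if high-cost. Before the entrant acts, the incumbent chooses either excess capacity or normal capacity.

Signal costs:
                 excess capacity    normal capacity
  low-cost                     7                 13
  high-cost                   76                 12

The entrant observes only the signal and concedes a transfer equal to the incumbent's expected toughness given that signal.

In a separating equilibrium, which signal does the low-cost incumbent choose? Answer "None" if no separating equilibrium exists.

Try low-cost → excess capacity, high-cost → normal capacity:
  Under separation the entrant infers type exactly: excess capacity → low-cost (pays 96), normal capacity → high-cost (pays 34).
  Low-cost: excess capacity gives 96 − 7 = 89; normal capacity gives 34 − 13 = 21. No deviation. ✓
  High-cost: normal capacity gives 34 − 12 = 22; excess capacity gives 96 − 76 = 20. No deviation. ✓
Both hold — the low-cost type sends excess capacity.

excess capacity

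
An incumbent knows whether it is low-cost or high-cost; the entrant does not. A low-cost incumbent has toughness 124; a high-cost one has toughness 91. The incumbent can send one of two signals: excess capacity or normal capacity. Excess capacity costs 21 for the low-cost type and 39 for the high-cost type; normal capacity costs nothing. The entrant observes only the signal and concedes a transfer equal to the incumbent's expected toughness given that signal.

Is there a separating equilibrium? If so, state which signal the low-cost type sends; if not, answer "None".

Try low-cost → excess capacity, high-cost → normal capacity:
  Under separation the entrant infers type exactly: excess capacity → low-cost (pays 124), normal capacity → high-cost (pays 91).
  Low-cost: excess capacity gives 124 − 21 = 103; normal capacity gives 91 − 0 = 91. No deviation. ✓
  High-cost: normal capacity gives 91 − 0 = 91; excess capacity gives 124 − 39 = 85. No deviation. ✓
Both hold — the low-cost type sends excess capacity.

excess capacity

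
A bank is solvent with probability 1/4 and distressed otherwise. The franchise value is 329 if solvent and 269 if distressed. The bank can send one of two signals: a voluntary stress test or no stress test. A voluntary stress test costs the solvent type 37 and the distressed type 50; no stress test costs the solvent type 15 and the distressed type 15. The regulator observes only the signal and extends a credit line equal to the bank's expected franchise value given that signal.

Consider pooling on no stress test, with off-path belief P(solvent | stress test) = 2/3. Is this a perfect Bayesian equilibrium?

No

At the pooled signal (no stress test) the regulator holds the prior 1/4 and pays 1/4·329 + 3/4·269 = 284. Off-path (stress test) belief 2/3 gives 2/3·329 + 1/3·269 = 309.
Solvent: no stress test gives 284 − 15 = 269; stress test gives 309 − 37 = 272. Deviates. ✗
Distressed: no stress test gives 284 − 15 = 269; stress test gives 309 − 50 = 259. Stays. ✓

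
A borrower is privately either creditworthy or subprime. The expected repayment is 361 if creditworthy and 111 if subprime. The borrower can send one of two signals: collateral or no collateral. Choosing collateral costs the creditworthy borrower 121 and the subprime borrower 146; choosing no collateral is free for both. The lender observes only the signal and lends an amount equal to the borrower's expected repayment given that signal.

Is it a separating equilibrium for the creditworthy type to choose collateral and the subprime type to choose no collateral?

Under separation the lender infers type exactly: collateral → creditworthy (pays 361), no collateral → subprime (pays 111).
Creditworthy: collateral gives 361 − 121 = 240; no collateral gives 111 − 0 = 111. No deviation. ✓
Subprime: no collateral gives 111 − 0 = 111; collateral gives 361 − 146 = 215. Would deviate. ✗

No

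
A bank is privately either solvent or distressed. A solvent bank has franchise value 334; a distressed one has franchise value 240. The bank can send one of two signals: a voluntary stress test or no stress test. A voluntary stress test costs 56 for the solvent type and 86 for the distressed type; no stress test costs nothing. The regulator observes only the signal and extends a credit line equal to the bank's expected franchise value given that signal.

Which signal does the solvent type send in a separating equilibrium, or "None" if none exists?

None

Try solvent → stress test, distressed → no stress test:
  If types separate, stress test earns payment 334 and no stress test earns 240.
  Solvent: stress test gives 334 − 56 = 278; no stress test gives 240 − 0 = 240. No deviation. ✓
  Distressed: no stress test gives 240 − 0 = 240; stress test gives 334 − 86 = 248. Would deviate. ✗
Try solvent → no stress test, distressed → stress test:
  If types separate, no stress test earns payment 334 and stress test earns 240.
  Solvent: no stress test gives 334 − 0 = 334; stress test gives 240 − 56 = 184. No deviation. ✓
  Distressed: stress test gives 240 − 86 = 154; no stress test gives 334 − 0 = 334. Would deviate. ✗
Neither assignment is incentive-compatible.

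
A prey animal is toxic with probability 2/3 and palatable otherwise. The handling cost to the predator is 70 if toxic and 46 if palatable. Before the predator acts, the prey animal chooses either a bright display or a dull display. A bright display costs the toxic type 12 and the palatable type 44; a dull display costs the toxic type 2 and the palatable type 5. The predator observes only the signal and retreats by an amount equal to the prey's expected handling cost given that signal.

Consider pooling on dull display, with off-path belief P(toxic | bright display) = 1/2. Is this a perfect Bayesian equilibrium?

At the pooled signal (dull display) the predator holds the prior 2/3 and pays 2/3·70 + 1/3·46 = 62. Off-path (bright display) belief 1/2 gives 1/2·70 + 1/2·46 = 58.
Toxic: dull display gives 62 − 2 = 60; bright display gives 58 − 12 = 46. Stays. ✓
Palatable: dull display gives 62 − 5 = 57; bright display gives 58 − 44 = 14. Stays. ✓

Yes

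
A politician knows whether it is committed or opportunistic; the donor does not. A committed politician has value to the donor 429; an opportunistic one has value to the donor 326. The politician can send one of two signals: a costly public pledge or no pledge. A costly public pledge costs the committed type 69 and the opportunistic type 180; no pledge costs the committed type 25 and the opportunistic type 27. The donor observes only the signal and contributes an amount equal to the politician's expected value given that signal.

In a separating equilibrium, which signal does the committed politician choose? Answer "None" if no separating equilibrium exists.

pledge

Try committed → pledge, opportunistic → no pledge:
  If types separate, pledge earns payment 429 and no pledge earns 326.
  Committed: pledge gives 429 − 69 = 360; no pledge gives 326 − 25 = 301. No deviation. ✓
  Opportunistic: no pledge gives 326 − 27 = 299; pledge gives 429 − 180 = 249. No deviation. ✓
Both hold — the committed type sends pledge.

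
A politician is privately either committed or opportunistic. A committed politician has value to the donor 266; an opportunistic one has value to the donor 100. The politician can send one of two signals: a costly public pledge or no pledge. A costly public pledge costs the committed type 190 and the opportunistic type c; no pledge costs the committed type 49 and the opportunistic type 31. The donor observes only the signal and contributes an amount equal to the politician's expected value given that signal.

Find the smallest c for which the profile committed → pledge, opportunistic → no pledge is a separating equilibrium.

197

Under separation: pledge → committed (pays 266); no pledge → opportunistic (pays 100).
Committed: 266 − 190 = 76 ≥ 100 − 49 = 51. Holds regardless of c. ✓
Opportunistic: 100 − 31 ≥ 266 − c, so c ≥ 266 − 69 = 197.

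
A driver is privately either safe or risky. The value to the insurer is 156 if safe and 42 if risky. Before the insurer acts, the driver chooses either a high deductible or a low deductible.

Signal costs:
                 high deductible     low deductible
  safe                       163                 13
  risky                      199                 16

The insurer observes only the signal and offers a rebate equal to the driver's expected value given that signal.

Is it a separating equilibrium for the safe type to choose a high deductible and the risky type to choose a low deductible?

If types separate, high deductible earns payment 156 and low deductible earns 42.
Safe: high deductible gives 156 − 163 = -7; low deductible gives 42 − 13 = 29. Would deviate. ✗
Risky: low deductible gives 42 − 16 = 26; high deductible gives 156 − 199 = -43. No deviation. ✓

No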